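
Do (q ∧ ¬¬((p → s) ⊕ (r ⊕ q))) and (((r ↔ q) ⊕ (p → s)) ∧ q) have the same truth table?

not equivalent

p  q  r  s  |  φ  ψ
T  T  T  T  |  T  F
T  T  T  F  |  F  T
T  T  F  T  |  F  T
T  T  F  F  |  T  F
T  F  T  T  |  F  F
T  F  T  F  |  F  F
T  F  F  T  |  F  F
T  F  F  F  |  F  F
F  T  T  T  |  T  F
F  T  T  F  |  T  F
F  T  F  T  |  F  T
F  T  F  F  |  F  T
F  F  T  T  |  F  F
F  F  T  F  |  F  F
F  F  F  T  |  F  F
F  F  F  F  |  F  F
The columns differ at p=T, q=T, r=T, s=T (φ=T, ψ=F), so they are not equivalent.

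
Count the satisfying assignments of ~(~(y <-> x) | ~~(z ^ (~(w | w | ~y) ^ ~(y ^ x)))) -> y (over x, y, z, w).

14

x | y | z | w || φ
F | F | F | F || T
F | F | F | T || T
F | F | T | F || F
F | F | T | T || F
F | T | F | F || T
F | T | F | T || T
F | T | T | F || T
F | T | T | T || T
T | F | F | F || T
T | F | F | T || T
T | F | T | F || T
T | F | T | T || T
T | T | F | F || T
T | T | F | T || T
T | T | T | F || T
T | T | T | T || T
The formula is true on 14 of the 16 rows.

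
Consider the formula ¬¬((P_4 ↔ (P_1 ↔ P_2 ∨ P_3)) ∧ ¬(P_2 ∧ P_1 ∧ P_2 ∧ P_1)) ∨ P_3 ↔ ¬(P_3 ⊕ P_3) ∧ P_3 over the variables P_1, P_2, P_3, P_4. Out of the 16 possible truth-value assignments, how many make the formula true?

13

P_1 | P_2 | P_3 | P_4 | (P_2 ∨ P_3) | (P_1 ↔ (P_2 ∨ P_3)) | (P_4 ↔ (P_1 ↔ (P_2 ∨ P_3))) | (P_1 ∧ P_2) | (P_2 ∧ (P_1 ∧ P_2)) | ((P_2 ∧ (P_1 ∧ P_2)) ∧ P_1) | ¬((P_2 ∧ (P_1 ∧ P_2)) ∧ P_1) | (P_3 ⊕ P_3) | ¬(P_3 ⊕ P_3) | (¬(P_3 ⊕ P_3) ∧ P_3) | φ
--- | --- | --- | --- | ----------- | ------------------- | --------------------------- | ----------- | ------------------- | --------------------------- | ---------------------------- | ----------- | ------------ | -------------------- | -
 T  |  T  |  T  |  T  |      T      |          T          |              T              |      T      |          T          |              T              |              F               |      F      |      T       |          T           | T
 T  |  T  |  T  |  F  |      T      |          T          |              F              |      T      |          T          |              T              |              F               |      F      |      T       |          T           | T
 T  |  T  |  F  |  T  |      T      |          T          |              T              |      T      |          T          |              T              |              F               |      F      |      T       |          F           | T
 T  |  T  |  F  |  F  |      T      |          T          |              F              |      T      |          T          |              T              |              F               |      F      |      T       |          F           | T
 T  |  F  |  T  |  T  |      T      |          T          |              T              |      F      |          F          |              F              |              T               |      F      |      T       |          T           | T
 T  |  F  |  T  |  F  |      T      |          T          |              F              |      F      |          F          |              F              |              T               |      F      |      T       |          T           | T
 T  |  F  |  F  |  T  |      F      |          F          |              F              |      F      |          F          |              F              |              T               |      F      |      T       |          F           | T
 T  |  F  |  F  |  F  |      F      |          F          |              T              |      F      |          F          |              F              |              T               |      F      |      T       |          F           | F
 F  |  T  |  T  |  T  |      T      |          F          |              F              |      F      |          F          |              F              |              T               |      F      |      T       |          T           | T
 F  |  T  |  T  |  F  |      T      |          F          |              T              |      F      |          F          |              F              |              T               |      F      |      T       |          T           | T
 F  |  T  |  F  |  T  |      T      |          F          |              F              |      F      |          F          |              F              |              T               |      F      |      T       |          F           | T
 F  |  T  |  F  |  F  |      T      |          F          |              T              |      F      |          F          |              F              |              T               |      F      |      T       |          F           | F
 F  |  F  |  T  |  T  |      T      |          F          |              F              |      F      |          F          |              F              |              T               |      F      |      T       |          T           | T
 F  |  F  |  T  |  F  |      T      |          F          |              T              |      F      |          F          |              F              |              T               |      F      |      T       |          T           | T
 F  |  F  |  F  |  T  |      F      |          T          |              T              |      F      |          F          |              F              |              T               |      F      |      T       |          F           | F
 F  |  F  |  F  |  F  |      F      |          T          |              F              |      F      |          F          |              F              |              T               |      F      |      T       |          F           | T
The formula is true on 13 of the 16 rows.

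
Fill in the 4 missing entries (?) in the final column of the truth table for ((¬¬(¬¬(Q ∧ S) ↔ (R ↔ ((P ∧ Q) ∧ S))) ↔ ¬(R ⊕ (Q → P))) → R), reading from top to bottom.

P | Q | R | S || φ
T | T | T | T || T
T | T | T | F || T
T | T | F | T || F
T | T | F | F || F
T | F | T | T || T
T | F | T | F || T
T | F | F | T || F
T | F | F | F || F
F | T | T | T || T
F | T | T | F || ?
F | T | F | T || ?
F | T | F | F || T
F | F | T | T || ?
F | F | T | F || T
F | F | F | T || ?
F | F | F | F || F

Row P=F, Q=T, R=T, S=F: (¬¬(¬¬(Q ∧ S) ↔ (R ↔ ((P ∧ Q) ∧ S))) ↔ ¬(R ⊕ (Q → P))) = F, so the formula = T.
Row P=F, Q=T, R=F, S=T: (¬¬(¬¬(Q ∧ S) ↔ (R ↔ ((P ∧ Q) ∧ S))) ↔ ¬(R ⊕ (Q → P))) = T, so the formula = F.
Row P=F, Q=F, R=T, S=T: (¬¬(¬¬(Q ∧ S) ↔ (R ↔ ((P ∧ Q) ∧ S))) ↔ ¬(R ⊕ (Q → P))) = T, so the formula = T.
Row P=F, Q=F, R=F, S=T: (¬¬(¬¬(Q ∧ S) ↔ (R ↔ ((P ∧ Q) ∧ S))) ↔ ¬(R ⊕ (Q → P))) = T, so the formula = F.

T, F, T, F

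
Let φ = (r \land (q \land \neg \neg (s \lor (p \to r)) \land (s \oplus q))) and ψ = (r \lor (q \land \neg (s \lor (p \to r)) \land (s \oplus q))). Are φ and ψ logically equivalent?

not equivalent

p | q | r | s | φ | ψ
- | - | - | - | - | -
T | T | T | T | F | T
T | T | T | F | T | T
T | T | F | T | F | F
T | T | F | F | F | T
T | F | T | T | F | T
T | F | T | F | F | T
T | F | F | T | F | F
T | F | F | F | F | F
F | T | T | T | F | T
F | T | T | F | T | T
F | T | F | T | F | F
F | T | F | F | F | F
F | F | T | T | F | T
F | F | T | F | F | T
F | F | F | T | F | F
F | F | F | F | F | F
The columns differ at p=T, q=T, r=T, s=T (φ=F, ψ=T), so they are not equivalent.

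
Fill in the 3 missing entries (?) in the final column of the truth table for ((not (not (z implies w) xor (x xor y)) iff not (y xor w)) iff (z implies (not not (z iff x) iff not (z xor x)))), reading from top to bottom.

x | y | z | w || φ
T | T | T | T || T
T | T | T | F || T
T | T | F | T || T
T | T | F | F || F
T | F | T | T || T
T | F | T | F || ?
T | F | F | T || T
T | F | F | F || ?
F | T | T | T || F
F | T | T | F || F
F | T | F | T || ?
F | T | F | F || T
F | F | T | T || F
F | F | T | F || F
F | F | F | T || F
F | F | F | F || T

T, F, F

Row x=T, y=F, z=T, w=F: (not (not (z implies w) xor (x xor y)) iff not (y xor w)) = T, (z implies (not not (z iff x) iff not (z xor x))) = T, so the formula = T.
Row x=T, y=F, z=F, w=F: (not (not (z implies w) xor (x xor y)) iff not (y xor w)) = F, (z implies (not not (z iff x) iff not (z xor x))) = T, so the formula = F.
Row x=F, y=T, z=F, w=T: (not (not (z implies w) xor (x xor y)) iff not (y xor w)) = F, (z implies (not not (z iff x) iff not (z xor x))) = T, so the formula = F.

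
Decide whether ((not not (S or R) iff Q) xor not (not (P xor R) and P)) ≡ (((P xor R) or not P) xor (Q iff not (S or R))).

  P   |   Q   |   R   |   S   |   φ   |   ψ  
----- | ----- | ----- | ----- | ----- | -----
 True |  True |  True |  True |  True | False
 True |  True |  True | False |  True | False
 True |  True | False |  True | False |  True
 True |  True | False | False |  True | False
 True | False |  True |  True | False |  True
 True | False |  True | False | False |  True
 True | False | False |  True |  True | False
 True | False | False | False | False |  True
False |  True |  True |  True | False |  True
False |  True |  True | False | False |  True
False |  True | False |  True | False |  True
False |  True | False | False |  True | False
False | False |  True |  True |  True | False
False | False |  True | False |  True | False
False | False | False |  True |  True | False
False | False | False | False | False |  True
The columns differ at P=True, Q=True, R=True, S=True (φ=True, ψ=False), so they are not equivalent.

not equivalent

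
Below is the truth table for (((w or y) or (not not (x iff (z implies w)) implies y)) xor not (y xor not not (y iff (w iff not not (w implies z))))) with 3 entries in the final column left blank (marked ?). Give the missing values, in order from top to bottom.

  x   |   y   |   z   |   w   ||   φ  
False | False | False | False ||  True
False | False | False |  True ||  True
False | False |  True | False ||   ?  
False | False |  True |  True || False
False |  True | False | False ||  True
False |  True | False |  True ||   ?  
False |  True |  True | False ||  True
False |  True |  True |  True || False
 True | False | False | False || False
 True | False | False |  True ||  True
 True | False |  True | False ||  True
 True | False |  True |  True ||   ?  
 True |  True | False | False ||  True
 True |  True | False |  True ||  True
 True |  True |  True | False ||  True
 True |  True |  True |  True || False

False, True, False

Row x=False, y=False, z=True, w=False: ((w or y) or (not not (x iff (z implies w)) implies y)) = False, not (y xor not not (y iff (w iff not not (w implies z)))) = False, so the formula = False.
Row x=False, y=True, z=False, w=True: ((w or y) or (not not (x iff (z implies w)) implies y)) = True, not (y xor not not (y iff (w iff not not (w implies z)))) = False, so the formula = True.
Row x=True, y=False, z=True, w=True: ((w or y) or (not not (x iff (z implies w)) implies y)) = True, not (y xor not not (y iff (w iff not not (w implies z)))) = True, so the formula = False.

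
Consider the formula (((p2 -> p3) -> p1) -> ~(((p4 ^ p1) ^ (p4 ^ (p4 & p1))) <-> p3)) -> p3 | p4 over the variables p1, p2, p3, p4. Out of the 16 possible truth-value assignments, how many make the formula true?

p1  p2  p3  p4     (p2 -> p3)  ((p2 -> p3) -> p1)  (p4 ^ p1)  (p4 & p1)  (p4 ^ (p4 & p1))  (p3 | p4)  φ
0   0   0   0          1               0               0          0             0              0      0
0   0   0   1          1               0               1          0             1              1      1
0   0   1   0          1               0               0          0             0              1      1
0   0   1   1          1               0               1          0             1              1      1
0   1   0   0          0               1               0          0             0              0      1
0   1   0   1          0               1               1          0             1              1      1
0   1   1   0          1               0               0          0             0              1      1
0   1   1   1          1               0               1          0             1              1      1
1   0   0   0          1               1               1          0             0              0      0
1   0   0   1          1               1               0          1             0              1      1
1   0   1   0          1               1               1          0             0              1      1
1   0   1   1          1               1               0          1             0              1      1
1   1   0   0          0               1               1          0             0              0      0
1   1   0   1          0               1               0          1             0              1      1
1   1   1   0          1               1               1          0             0              1      1
1   1   1   1          1               1               0          1             0              1      1
The formula is true on 13 of the 16 rows.

13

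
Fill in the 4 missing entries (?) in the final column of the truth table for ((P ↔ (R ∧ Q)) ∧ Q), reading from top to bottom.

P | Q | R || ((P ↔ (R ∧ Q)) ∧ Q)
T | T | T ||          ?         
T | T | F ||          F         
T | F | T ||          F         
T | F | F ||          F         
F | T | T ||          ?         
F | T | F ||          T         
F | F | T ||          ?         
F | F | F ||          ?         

T, F, F, F

Row P=T, Q=T, R=T: (P ↔ (R ∧ Q)) = T, so ((P ↔ (R ∧ Q)) ∧ Q) = T.
Row P=F, Q=T, R=T: (P ↔ (R ∧ Q)) = F, so ((P ↔ (R ∧ Q)) ∧ Q) = F.
Row P=F, Q=F, R=T: (P ↔ (R ∧ Q)) = T, so ((P ↔ (R ∧ Q)) ∧ Q) = F.
Row P=F, Q=F, R=F: (P ↔ (R ∧ Q)) = T, so ((P ↔ (R ∧ Q)) ∧ Q) = F.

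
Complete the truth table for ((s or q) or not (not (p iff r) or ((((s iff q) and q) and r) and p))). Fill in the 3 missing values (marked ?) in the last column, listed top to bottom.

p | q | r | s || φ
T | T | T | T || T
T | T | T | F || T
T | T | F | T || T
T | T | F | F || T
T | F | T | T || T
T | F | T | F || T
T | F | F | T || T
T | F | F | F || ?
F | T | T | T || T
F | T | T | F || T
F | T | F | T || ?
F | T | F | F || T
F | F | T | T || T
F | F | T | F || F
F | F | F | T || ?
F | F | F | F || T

F, T, T

Row p=T, q=F, r=F, s=F: (s or q) = F, not (not (p iff r) or ((((s iff q) and q) and r) and p)) = F, so the formula = F.
Row p=F, q=T, r=F, s=T: (s or q) = T, not (not (p iff r) or ((((s iff q) and q) and r) and p)) = T, so the formula = T.
Row p=F, q=F, r=F, s=T: (s or q) = T, not (not (p iff r) or ((((s iff q) and q) and r) and p)) = T, so the formula = T.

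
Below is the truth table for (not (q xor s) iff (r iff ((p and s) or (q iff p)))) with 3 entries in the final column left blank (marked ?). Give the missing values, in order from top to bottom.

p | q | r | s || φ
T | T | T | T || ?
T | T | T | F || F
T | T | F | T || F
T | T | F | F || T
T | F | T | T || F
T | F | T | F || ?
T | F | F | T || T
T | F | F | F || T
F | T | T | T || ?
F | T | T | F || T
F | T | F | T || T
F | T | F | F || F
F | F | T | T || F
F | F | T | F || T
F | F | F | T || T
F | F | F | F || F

T, F, F

Row p=T, q=T, r=T, s=T: not (q xor s) = T, (r iff ((p and s) or (q iff p))) = T, so the formula = T.
Row p=T, q=F, r=T, s=F: not (q xor s) = T, (r iff ((p and s) or (q iff p))) = F, so the formula = F.
Row p=F, q=T, r=T, s=T: not (q xor s) = T, (r iff ((p and s) or (q iff p))) = F, so the formula = F.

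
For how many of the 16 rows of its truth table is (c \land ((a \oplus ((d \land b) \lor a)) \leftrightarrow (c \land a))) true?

a | b | c | d | φ
- | - | - | - | -
T | T | T | T | F
T | T | T | F | F
T | T | F | T | F
T | T | F | F | F
T | F | T | T | F
T | F | T | F | F
T | F | F | T | F
T | F | F | F | F
F | T | T | T | F
F | T | T | F | T
F | T | F | T | F
F | T | F | F | F
F | F | T | T | T
F | F | T | F | T
F | F | F | T | F
F | F | F | F | F
The formula is true on 3 of the 16 rows.

3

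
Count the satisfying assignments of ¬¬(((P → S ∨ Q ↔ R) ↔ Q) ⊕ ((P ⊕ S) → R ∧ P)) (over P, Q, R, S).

P | Q | R | S | (S ∨ Q) | (P → (S ∨ Q)) | ((P → (S ∨ Q)) ↔ R) | (((P → (S ∨ Q)) ↔ R) ↔ Q) | (P ⊕ S) | (R ∧ P) | ((P ⊕ S) → (R ∧ P)) | φ
- | - | - | - | ------- | ------------- | ------------------- | ------------------------- | ------- | ------- | ------------------- | -
1 | 1 | 1 | 1 |    1    |       1       |          1          |             1             |    0    |    1    |          1          | 0
1 | 1 | 1 | 0 |    1    |       1       |          1          |             1             |    1    |    1    |          1          | 0
1 | 1 | 0 | 1 |    1    |       1       |          0          |             0             |    0    |    0    |          1          | 1
1 | 1 | 0 | 0 |    1    |       1       |          0          |             0             |    1    |    0    |          0          | 0
1 | 0 | 1 | 1 |    1    |       1       |          1          |             0             |    0    |    1    |          1          | 1
1 | 0 | 1 | 0 |    0    |       0       |          0          |             1             |    1    |    1    |          1          | 0
1 | 0 | 0 | 1 |    1    |       1       |          0          |             1             |    0    |    0    |          1          | 0
1 | 0 | 0 | 0 |    0    |       0       |          1          |             0             |    1    |    0    |          0          | 0
0 | 1 | 1 | 1 |    1    |       1       |          1          |             1             |    1    |    0    |          0          | 1
0 | 1 | 1 | 0 |    1    |       1       |          1          |             1             |    0    |    0    |          1          | 0
0 | 1 | 0 | 1 |    1    |       1       |          0          |             0             |    1    |    0    |          0          | 0
0 | 1 | 0 | 0 |    1    |       1       |          0          |             0             |    0    |    0    |          1          | 1
0 | 0 | 1 | 1 |    1    |       1       |          1          |             0             |    1    |    0    |          0          | 0
0 | 0 | 1 | 0 |    0    |       1       |          1          |             0             |    0    |    0    |          1          | 1
0 | 0 | 0 | 1 |    1    |       1       |          0          |             1             |    1    |    0    |          0          | 1
0 | 0 | 0 | 0 |    0    |       1       |          0          |             1             |    0    |    0    |          1          | 0
The formula is true on 6 of the 16 rows.

6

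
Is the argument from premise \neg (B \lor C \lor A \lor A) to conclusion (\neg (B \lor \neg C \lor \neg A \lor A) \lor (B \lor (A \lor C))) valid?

no

  A   |   B   |   C   |   φ   |   ψ  
----- | ----- | ----- | ----- | -----
 True |  True |  True | False |  True
 True |  True | False | False |  True
 True | False |  True | False |  True
 True | False | False | False |  True
False |  True |  True | False |  True
False |  True | False | False |  True
False | False |  True | False |  True
False | False | False |  True | False
At A=False, B=False, C=False we have φ true but ψ false, so φ does not entail ψ.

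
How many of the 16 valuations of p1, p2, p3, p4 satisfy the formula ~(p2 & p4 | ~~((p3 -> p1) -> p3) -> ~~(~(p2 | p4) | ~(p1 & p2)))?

3

p1  p2  p3  p4  |  φ
0   0   0   0   |  0
0   0   0   1   |  0
0   0   1   0   |  0
0   0   1   1   |  0
0   1   0   0   |  0
0   1   0   1   |  0
0   1   1   0   |  0
0   1   1   1   |  0
1   0   0   0   |  0
1   0   0   1   |  0
1   0   1   0   |  0
1   0   1   1   |  0
1   1   0   0   |  0
1   1   0   1   |  1
1   1   1   0   |  1
1   1   1   1   |  1
The formula is true on 3 of the 16 rows.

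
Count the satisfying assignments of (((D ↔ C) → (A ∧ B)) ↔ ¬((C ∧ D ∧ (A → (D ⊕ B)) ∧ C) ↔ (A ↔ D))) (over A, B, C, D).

7

  A   |   B   |   C   |   D   |   φ  
----- | ----- | ----- | ----- | -----
 True |  True |  True |  True |  True
 True |  True |  True | False | False
 True |  True | False |  True |  True
 True |  True | False | False | False
 True | False |  True |  True |  True
 True | False |  True | False | False
 True | False | False |  True |  True
 True | False | False | False |  True
False |  True |  True |  True | False
False |  True |  True | False |  True
False |  True | False |  True | False
False |  True | False | False | False
False | False |  True |  True | False
False | False |  True | False |  True
False | False | False |  True | False
False | False | False | False | False
The formula is true on 7 of the 16 rows.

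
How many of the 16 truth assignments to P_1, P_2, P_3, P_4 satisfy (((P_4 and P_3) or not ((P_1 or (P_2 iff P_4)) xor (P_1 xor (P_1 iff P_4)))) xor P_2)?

11

P_1 | P_2 | P_3 | P_4 | (P_4 and P_3) | (P_2 iff P_4) | (P_1 or (P_2 iff P_4)) | (P_1 iff P_4) | (P_1 xor (P_1 iff P_4)) | φ
--- | --- | --- | --- | ------------- | ------------- | ---------------------- | ------------- | ----------------------- | -
 0  |  0  |  0  |  0  |       0       |       1       |           1            |       1       |            1            | 1
 0  |  0  |  0  |  1  |       0       |       0       |           0            |       0       |            0            | 1
 0  |  0  |  1  |  0  |       0       |       1       |           1            |       1       |            1            | 1
 0  |  0  |  1  |  1  |       1       |       0       |           0            |       0       |            0            | 1
 0  |  1  |  0  |  0  |       0       |       0       |           0            |       1       |            1            | 1
 0  |  1  |  0  |  1  |       0       |       1       |           1            |       0       |            0            | 1
 0  |  1  |  1  |  0  |       0       |       0       |           0            |       1       |            1            | 1
 0  |  1  |  1  |  1  |       1       |       1       |           1            |       0       |            0            | 0
 1  |  0  |  0  |  0  |       0       |       1       |           1            |       0       |            1            | 1
 1  |  0  |  0  |  1  |       0       |       0       |           1            |       1       |            0            | 0
 1  |  0  |  1  |  0  |       0       |       1       |           1            |       0       |            1            | 1
 1  |  0  |  1  |  1  |       1       |       0       |           1            |       1       |            0            | 1
 1  |  1  |  0  |  0  |       0       |       0       |           1            |       0       |            1            | 0
 1  |  1  |  0  |  1  |       0       |       1       |           1            |       1       |            0            | 1
 1  |  1  |  1  |  0  |       0       |       0       |           1            |       0       |            1            | 0
 1  |  1  |  1  |  1  |       1       |       1       |           1            |       1       |            0            | 0
The formula is true on 11 of the 16 rows.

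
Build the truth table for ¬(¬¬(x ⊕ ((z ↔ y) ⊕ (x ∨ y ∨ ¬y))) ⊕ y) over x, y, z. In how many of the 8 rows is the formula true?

x  y  z  |  φ
1  1  1  |  1
1  1  0  |  0
1  0  1  |  1
1  0  0  |  0
0  1  1  |  0
0  1  0  |  1
0  0  1  |  0
0  0  0  |  1
The formula is true on 4 of the 8 rows.

4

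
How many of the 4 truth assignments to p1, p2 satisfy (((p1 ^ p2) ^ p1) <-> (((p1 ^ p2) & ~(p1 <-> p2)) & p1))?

p1 | p2 || (p1 ^ p2) | ((p1 ^ p2) ^ p1) | (p1 <-> p2) | ~(p1 <-> p2) | ((p1 ^ p2) & ~(p1 <-> p2)) | φ
F  | F  ||     F     |        F         |      T      |      F       |             F              | T
F  | T  ||     T     |        T         |      F      |      T       |             T              | F
T  | F  ||     T     |        F         |      F      |      T       |             T              | F
T  | T  ||     F     |        T         |      T      |      F       |             F              | F
The formula is true on 1 of the 4 rows.

1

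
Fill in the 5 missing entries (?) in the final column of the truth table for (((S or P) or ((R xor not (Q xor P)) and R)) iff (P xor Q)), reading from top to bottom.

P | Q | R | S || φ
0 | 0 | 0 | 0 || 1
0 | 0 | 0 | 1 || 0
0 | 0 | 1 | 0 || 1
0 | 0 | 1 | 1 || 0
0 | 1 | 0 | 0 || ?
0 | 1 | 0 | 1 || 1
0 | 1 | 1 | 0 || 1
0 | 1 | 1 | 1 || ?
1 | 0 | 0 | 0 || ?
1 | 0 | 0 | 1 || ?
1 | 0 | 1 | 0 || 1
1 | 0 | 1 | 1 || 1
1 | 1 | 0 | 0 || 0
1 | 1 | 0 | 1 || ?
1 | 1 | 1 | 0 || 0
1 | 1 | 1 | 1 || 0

Row P=0, Q=1, R=0, S=0: ((S or P) or ((R xor not (Q xor P)) and R)) = 0, (P xor Q) = 1, so the formula = 0.
Row P=0, Q=1, R=1, S=1: ((S or P) or ((R xor not (Q xor P)) and R)) = 1, (P xor Q) = 1, so the formula = 1.
Row P=1, Q=0, R=0, S=0: ((S or P) or ((R xor not (Q xor P)) and R)) = 1, (P xor Q) = 1, so the formula = 1.
Row P=1, Q=0, R=0, S=1: ((S or P) or ((R xor not (Q xor P)) and R)) = 1, (P xor Q) = 1, so the formula = 1.
Row P=1, Q=1, R=0, S=1: ((S or P) or ((R xor not (Q xor P)) and R)) = 1, (P xor Q) = 0, so the formula = 0.

0, 1, 1, 1, 0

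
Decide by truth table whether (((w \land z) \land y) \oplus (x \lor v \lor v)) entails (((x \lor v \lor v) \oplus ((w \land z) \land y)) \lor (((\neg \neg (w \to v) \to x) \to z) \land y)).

x | y | z | w | v | φ | ψ
- | - | - | - | - | - | -
T | T | T | T | T | F | T
T | T | T | T | F | F | T
T | T | T | F | T | T | T
T | T | T | F | F | T | T
T | T | F | T | T | T | T
T | T | F | T | F | T | T
T | T | F | F | T | T | T
T | T | F | F | F | T | T
T | F | T | T | T | T | T
T | F | T | T | F | T | T
T | F | T | F | T | T | T
T | F | T | F | F | T | T
T | F | F | T | T | T | T
T | F | F | T | F | T | T
T | F | F | F | T | T | T
T | F | F | F | F | T | T
F | T | T | T | T | F | T
F | T | T | T | F | T | T
F | T | T | F | T | T | T
F | T | T | F | F | F | T
F | T | F | T | T | T | T
F | T | F | T | F | F | F
F | T | F | F | T | T | T
F | T | F | F | F | F | T
F | F | T | T | T | T | T
F | F | T | T | F | F | F
F | F | T | F | T | T | T
F | F | T | F | F | F | F
F | F | F | T | T | T | T
F | F | F | T | F | F | F
F | F | F | F | T | T | T
F | F | F | F | F | F | F
In every row where φ is true, ψ is also true, so φ ⊨ ψ.

yes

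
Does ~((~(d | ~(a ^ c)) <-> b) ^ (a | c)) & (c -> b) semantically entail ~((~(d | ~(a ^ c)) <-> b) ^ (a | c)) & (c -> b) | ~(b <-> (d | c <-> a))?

yes

a  b  c  d  |  φ  ψ
1  1  1  1  |  0  0
1  1  1  0  |  0  0
1  1  0  1  |  0  0
1  1  0  0  |  1  1
1  0  1  1  |  0  1
1  0  1  0  |  0  1
1  0  0  1  |  1  1
1  0  0  0  |  0  0
0  1  1  1  |  0  1
0  1  1  0  |  1  1
0  1  0  1  |  1  1
0  1  0  0  |  1  1
0  0  1  1  |  0  0
0  0  1  0  |  0  0
0  0  0  1  |  0  0
0  0  0  0  |  0  1
In every row where φ is true, ψ is also true, so φ ⊨ ψ.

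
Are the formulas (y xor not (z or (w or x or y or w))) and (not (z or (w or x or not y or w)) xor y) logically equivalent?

x | y | z | w | φ | ψ
- | - | - | - | - | -
0 | 0 | 0 | 0 | 1 | 0
0 | 0 | 0 | 1 | 0 | 0
0 | 0 | 1 | 0 | 0 | 0
0 | 0 | 1 | 1 | 0 | 0
0 | 1 | 0 | 0 | 1 | 0
0 | 1 | 0 | 1 | 1 | 1
0 | 1 | 1 | 0 | 1 | 1
0 | 1 | 1 | 1 | 1 | 1
1 | 0 | 0 | 0 | 0 | 0
1 | 0 | 0 | 1 | 0 | 0
1 | 0 | 1 | 0 | 0 | 0
1 | 0 | 1 | 1 | 0 | 0
1 | 1 | 0 | 0 | 1 | 1
1 | 1 | 0 | 1 | 1 | 1
1 | 1 | 1 | 0 | 1 | 1
1 | 1 | 1 | 1 | 1 | 1
The columns differ at x=0, y=0, z=0, w=0 (φ=1, ψ=0), so they are not equivalent.

not equivalent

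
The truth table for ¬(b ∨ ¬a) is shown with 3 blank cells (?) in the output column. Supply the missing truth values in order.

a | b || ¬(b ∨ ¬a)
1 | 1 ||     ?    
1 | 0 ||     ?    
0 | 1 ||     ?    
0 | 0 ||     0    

0, 1, 0

Row a=1, b=1: ¬a = 0, (b ∨ ¬a) = 1, so ¬(b ∨ ¬a) = 0.
Row a=1, b=0: ¬a = 0, (b ∨ ¬a) = 0, so ¬(b ∨ ¬a) = 1.
Row a=0, b=1: ¬a = 1, (b ∨ ¬a) = 1, so ¬(b ∨ ¬a) = 0.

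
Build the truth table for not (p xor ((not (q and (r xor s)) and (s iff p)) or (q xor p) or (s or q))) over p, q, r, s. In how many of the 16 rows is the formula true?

8

p | q | r | s || (r xor s) | (q and (r xor s)) | not (q and (r xor s)) | (s iff p) | (q xor p) | (s or q) | φ
T | T | T | T ||     F     |         F         |           T           |     T     |     F     |    T     | T
T | T | T | F ||     T     |         T         |           F           |     F     |     F     |    T     | T
T | T | F | T ||     T     |         T         |           F           |     T     |     F     |    T     | T
T | T | F | F ||     F     |         F         |           T           |     F     |     F     |    T     | T
T | F | T | T ||     F     |         F         |           T           |     T     |     T     |    T     | T
T | F | T | F ||     T     |         F         |           T           |     F     |     T     |    F     | T
T | F | F | T ||     T     |         F         |           T           |     T     |     T     |    T     | T
T | F | F | F ||     F     |         F         |           T           |     F     |     T     |    F     | T
F | T | T | T ||     F     |         F         |           T           |     F     |     T     |    T     | F
F | T | T | F ||     T     |         T         |           F           |     T     |     T     |    T     | F
F | T | F | T ||     T     |         T         |           F           |     F     |     T     |    T     | F
F | T | F | F ||     F     |         F         |           T           |     T     |     T     |    T     | F
F | F | T | T ||     F     |         F         |           T           |     F     |     F     |    T     | F
F | F | T | F ||     T     |         F         |           T           |     T     |     F     |    F     | F
F | F | F | T ||     T     |         F         |           T           |     F     |     F     |    T     | F
F | F | F | F ||     F     |         F         |           T           |     T     |     F     |    F     | F
The formula is true on 8 of the 16 rows.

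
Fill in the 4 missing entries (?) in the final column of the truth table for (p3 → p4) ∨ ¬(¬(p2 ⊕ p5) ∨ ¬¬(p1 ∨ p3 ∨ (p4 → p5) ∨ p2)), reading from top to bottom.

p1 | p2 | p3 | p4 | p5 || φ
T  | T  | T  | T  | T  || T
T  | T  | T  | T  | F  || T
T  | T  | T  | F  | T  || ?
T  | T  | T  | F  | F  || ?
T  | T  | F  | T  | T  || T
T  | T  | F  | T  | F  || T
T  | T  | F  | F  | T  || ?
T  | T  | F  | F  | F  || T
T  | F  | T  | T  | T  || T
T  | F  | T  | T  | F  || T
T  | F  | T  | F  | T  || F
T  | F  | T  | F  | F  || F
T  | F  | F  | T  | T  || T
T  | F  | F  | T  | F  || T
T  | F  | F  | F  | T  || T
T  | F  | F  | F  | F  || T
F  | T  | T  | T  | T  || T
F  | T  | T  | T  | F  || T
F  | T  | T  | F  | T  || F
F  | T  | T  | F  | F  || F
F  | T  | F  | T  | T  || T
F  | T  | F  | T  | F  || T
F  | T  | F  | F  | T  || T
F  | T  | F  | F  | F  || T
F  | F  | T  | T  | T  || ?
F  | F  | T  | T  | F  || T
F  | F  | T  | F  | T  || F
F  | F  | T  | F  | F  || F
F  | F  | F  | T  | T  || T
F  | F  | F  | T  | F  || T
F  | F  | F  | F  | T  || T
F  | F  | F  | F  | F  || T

F, F, T, T

Row p1=T, p2=T, p3=T, p4=F, p5=T: (p3 → p4) = F, ¬(¬(p2 ⊕ p5) ∨ ¬¬(p1 ∨ p3 ∨ (p4 → p5) ∨ p2)) = F, so the formula = F.
Row p1=T, p2=T, p3=T, p4=F, p5=F: (p3 → p4) = F, ¬(¬(p2 ⊕ p5) ∨ ¬¬(p1 ∨ p3 ∨ (p4 → p5) ∨ p2)) = F, so the formula = F.
Row p1=T, p2=T, p3=F, p4=F, p5=T: (p3 → p4) = T, ¬(¬(p2 ⊕ p5) ∨ ¬¬(p1 ∨ p3 ∨ (p4 → p5) ∨ p2)) = F, so the formula = T.
Row p1=F, p2=F, p3=T, p4=T, p5=T: (p3 → p4) = T, ¬(¬(p2 ⊕ p5) ∨ ¬¬(p1 ∨ p3 ∨ (p4 → p5) ∨ p2)) = F, so the formula = T.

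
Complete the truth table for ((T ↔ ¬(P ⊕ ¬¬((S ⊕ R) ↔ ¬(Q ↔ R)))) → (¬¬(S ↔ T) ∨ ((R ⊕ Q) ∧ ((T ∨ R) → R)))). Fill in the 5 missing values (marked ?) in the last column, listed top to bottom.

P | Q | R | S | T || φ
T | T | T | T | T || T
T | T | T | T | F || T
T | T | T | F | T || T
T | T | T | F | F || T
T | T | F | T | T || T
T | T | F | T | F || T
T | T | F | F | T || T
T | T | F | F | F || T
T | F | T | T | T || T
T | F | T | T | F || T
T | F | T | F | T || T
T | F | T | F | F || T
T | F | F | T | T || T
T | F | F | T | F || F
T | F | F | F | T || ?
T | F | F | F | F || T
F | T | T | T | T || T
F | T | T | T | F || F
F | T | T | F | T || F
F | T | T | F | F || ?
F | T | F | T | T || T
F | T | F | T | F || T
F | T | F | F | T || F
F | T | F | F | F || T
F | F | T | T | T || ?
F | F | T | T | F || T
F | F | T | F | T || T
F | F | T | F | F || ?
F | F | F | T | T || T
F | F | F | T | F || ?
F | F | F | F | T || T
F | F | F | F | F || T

Row P=T, Q=F, R=F, S=F, T=T: (T ↔ ¬(P ⊕ ¬¬((S ⊕ R) ↔ ¬(Q ↔ R)))) = T, (¬¬(S ↔ T) ∨ ((R ⊕ Q) ∧ ((T ∨ R) → R))) = F, so the formula = F.
Row P=F, Q=T, R=T, S=F, T=F: (T ↔ ¬(P ⊕ ¬¬((S ⊕ R) ↔ ¬(Q ↔ R)))) = F, (¬¬(S ↔ T) ∨ ((R ⊕ Q) ∧ ((T ∨ R) → R))) = T, so the formula = T.
Row P=F, Q=F, R=T, S=T, T=T: (T ↔ ¬(P ⊕ ¬¬((S ⊕ R) ↔ ¬(Q ↔ R)))) = T, (¬¬(S ↔ T) ∨ ((R ⊕ Q) ∧ ((T ∨ R) → R))) = T, so the formula = T.
Row P=F, Q=F, R=T, S=F, T=F: (T ↔ ¬(P ⊕ ¬¬((S ⊕ R) ↔ ¬(Q ↔ R)))) = T, (¬¬(S ↔ T) ∨ ((R ⊕ Q) ∧ ((T ∨ R) → R))) = T, so the formula = T.
Row P=F, Q=F, R=F, S=T, T=F: (T ↔ ¬(P ⊕ ¬¬((S ⊕ R) ↔ ¬(Q ↔ R)))) = F, (¬¬(S ↔ T) ∨ ((R ⊕ Q) ∧ ((T ∨ R) → R))) = F, so the formula = T.

F, T, T, T, T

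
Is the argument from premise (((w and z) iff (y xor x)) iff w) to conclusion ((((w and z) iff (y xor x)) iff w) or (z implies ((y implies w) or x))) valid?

yes

  x   |   y   |   z   |   w   ||   φ   |   ψ  
 True |  True |  True |  True || False |  True
 True |  True |  True | False || False |  True
 True |  True | False |  True ||  True |  True
 True |  True | False | False || False |  True
 True | False |  True |  True ||  True |  True
 True | False |  True | False ||  True |  True
 True | False | False |  True || False |  True
 True | False | False | False ||  True |  True
False |  True |  True |  True ||  True |  True
False |  True |  True | False ||  True |  True
False |  True | False |  True || False |  True
False |  True | False | False ||  True |  True
False | False |  True |  True || False |  True
False | False |  True | False || False |  True
False | False | False |  True ||  True |  True
False | False | False | False || False |  True
In every row where φ is true, ψ is also true, so φ ⊨ ψ.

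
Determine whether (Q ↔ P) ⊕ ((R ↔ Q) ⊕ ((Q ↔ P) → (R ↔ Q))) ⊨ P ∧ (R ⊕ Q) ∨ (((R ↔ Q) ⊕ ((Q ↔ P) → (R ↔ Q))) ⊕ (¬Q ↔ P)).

P | Q | R || φ | ψ
F | F | F || T | F
F | F | T || T | F
F | T | F || T | F
F | T | T || F | T
T | F | F || F | T
T | F | T || T | T
T | T | F || T | T
T | T | T || T | F
At P=F, Q=F, R=F we have φ true but ψ false, so φ does not entail ψ.

no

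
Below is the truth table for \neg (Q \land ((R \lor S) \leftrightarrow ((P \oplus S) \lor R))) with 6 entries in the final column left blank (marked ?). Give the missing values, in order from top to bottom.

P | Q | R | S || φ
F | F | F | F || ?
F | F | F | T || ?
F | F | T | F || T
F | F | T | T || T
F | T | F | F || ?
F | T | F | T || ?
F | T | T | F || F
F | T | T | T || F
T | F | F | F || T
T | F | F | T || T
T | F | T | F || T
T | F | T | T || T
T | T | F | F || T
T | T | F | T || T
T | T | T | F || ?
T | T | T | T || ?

T, T, F, F, F, F

Row P=F, Q=F, R=F, S=F: ((R \lor S) \leftrightarrow ((P \oplus S) \lor R)) = T, (Q \land ((R \lor S) \leftrightarrow ((P \oplus S) \lor R))) = F, so the formula = T.
Row P=F, Q=F, R=F, S=T: ((R \lor S) \leftrightarrow ((P \oplus S) \lor R)) = T, (Q \land ((R \lor S) \leftrightarrow ((P \oplus S) \lor R))) = F, so the formula = T.
Row P=F, Q=T, R=F, S=F: ((R \lor S) \leftrightarrow ((P \oplus S) \lor R)) = T, (Q \land ((R \lor S) \leftrightarrow ((P \oplus S) \lor R))) = T, so the formula = F.
Row P=F, Q=T, R=F, S=T: ((R \lor S) \leftrightarrow ((P \oplus S) \lor R)) = T, (Q \land ((R \lor S) \leftrightarrow ((P \oplus S) \lor R))) = T, so the formula = F.
Row P=T, Q=T, R=T, S=F: ((R \lor S) \leftrightarrow ((P \oplus S) \lor R)) = T, (Q \land ((R \lor S) \leftrightarrow ((P \oplus S) \lor R))) = T, so the formula = F.
Row P=T, Q=T, R=T, S=T: ((R \lor S) \leftrightarrow ((P \oplus S) \lor R)) = T, (Q \land ((R \lor S) \leftrightarrow ((P \oplus S) \lor R))) = T, so the formula = F.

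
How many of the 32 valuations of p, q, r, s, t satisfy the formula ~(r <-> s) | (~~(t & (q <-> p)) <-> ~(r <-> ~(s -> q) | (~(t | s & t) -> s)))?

28

p | q | r | s | t | φ
- | - | - | - | - | -
0 | 0 | 0 | 0 | 0 | 1
0 | 0 | 0 | 0 | 1 | 1
0 | 0 | 0 | 1 | 0 | 1
0 | 0 | 0 | 1 | 1 | 1
0 | 0 | 1 | 0 | 0 | 1
0 | 0 | 1 | 0 | 1 | 1
0 | 0 | 1 | 1 | 0 | 1
0 | 0 | 1 | 1 | 1 | 0
0 | 1 | 0 | 0 | 0 | 1
0 | 1 | 0 | 0 | 1 | 0
0 | 1 | 0 | 1 | 0 | 1
0 | 1 | 0 | 1 | 1 | 1
0 | 1 | 1 | 0 | 0 | 1
0 | 1 | 1 | 0 | 1 | 1
0 | 1 | 1 | 1 | 0 | 1
0 | 1 | 1 | 1 | 1 | 1
1 | 0 | 0 | 0 | 0 | 1
1 | 0 | 0 | 0 | 1 | 0
1 | 0 | 0 | 1 | 0 | 1
1 | 0 | 0 | 1 | 1 | 1
1 | 0 | 1 | 0 | 0 | 1
1 | 0 | 1 | 0 | 1 | 1
1 | 0 | 1 | 1 | 0 | 1
1 | 0 | 1 | 1 | 1 | 1
1 | 1 | 0 | 0 | 0 | 1
1 | 1 | 0 | 0 | 1 | 1
1 | 1 | 0 | 1 | 0 | 1
1 | 1 | 0 | 1 | 1 | 1
1 | 1 | 1 | 0 | 0 | 1
1 | 1 | 1 | 0 | 1 | 1
1 | 1 | 1 | 1 | 0 | 1
1 | 1 | 1 | 1 | 1 | 0
The formula is true on 28 of the 32 rows.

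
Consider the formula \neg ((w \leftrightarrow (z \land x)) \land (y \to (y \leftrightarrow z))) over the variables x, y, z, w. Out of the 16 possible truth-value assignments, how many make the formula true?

x | y | z | w || φ
T | T | T | T || F
T | T | T | F || T
T | T | F | T || T
T | T | F | F || T
T | F | T | T || F
T | F | T | F || T
T | F | F | T || T
T | F | F | F || F
F | T | T | T || T
F | T | T | F || F
F | T | F | T || T
F | T | F | F || T
F | F | T | T || T
F | F | T | F || F
F | F | F | T || T
F | F | F | F || F
The formula is true on 10 of the 16 rows.

10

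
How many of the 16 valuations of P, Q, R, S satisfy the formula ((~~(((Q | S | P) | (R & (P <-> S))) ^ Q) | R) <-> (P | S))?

  P      Q      R      S       (Q | S | P)  (P <-> S)  (R & (P <-> S))  (P | S)    φ  
False  False  False  False        False        True         False        False    True
False  False  False   True         True       False         False         True    True
False  False   True  False        False        True          True        False   False
False  False   True   True         True       False         False         True    True
False   True  False  False         True        True         False        False    True
False   True  False   True         True       False         False         True   False
False   True   True  False         True        True          True        False   False
False   True   True   True         True       False         False         True    True
 True  False  False  False         True       False         False         True    True
 True  False  False   True         True        True         False         True    True
 True  False   True  False         True       False         False         True    True
 True  False   True   True         True        True          True         True    True
 True   True  False  False         True       False         False         True   False
 True   True  False   True         True        True         False         True   False
 True   True   True  False         True       False         False         True    True
 True   True   True   True         True        True          True         True    True
The formula is true on 11 of the 16 rows.

11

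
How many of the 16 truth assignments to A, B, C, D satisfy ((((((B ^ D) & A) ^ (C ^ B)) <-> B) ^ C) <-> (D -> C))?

A | B | C | D || φ
1 | 1 | 1 | 1 || 1
1 | 1 | 1 | 0 || 0
1 | 1 | 0 | 1 || 0
1 | 1 | 0 | 0 || 0
1 | 0 | 1 | 1 || 0
1 | 0 | 1 | 0 || 1
1 | 0 | 0 | 1 || 1
1 | 0 | 0 | 0 || 1
0 | 1 | 1 | 1 || 1
0 | 1 | 1 | 0 || 1
0 | 1 | 0 | 1 || 0
0 | 1 | 0 | 0 || 1
0 | 0 | 1 | 1 || 1
0 | 0 | 1 | 0 || 1
0 | 0 | 0 | 1 || 0
0 | 0 | 0 | 0 || 1
The formula is true on 10 of the 16 rows.

10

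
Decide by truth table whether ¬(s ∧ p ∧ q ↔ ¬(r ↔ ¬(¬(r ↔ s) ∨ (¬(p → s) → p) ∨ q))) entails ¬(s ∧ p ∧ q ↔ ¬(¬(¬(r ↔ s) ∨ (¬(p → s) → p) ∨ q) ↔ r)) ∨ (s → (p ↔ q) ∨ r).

yes

p | q | r | s || φ | ψ
0 | 0 | 0 | 0 || 0 | 1
0 | 0 | 0 | 1 || 0 | 1
0 | 0 | 1 | 0 || 1 | 1
0 | 0 | 1 | 1 || 1 | 1
0 | 1 | 0 | 0 || 0 | 1
0 | 1 | 0 | 1 || 0 | 0
0 | 1 | 1 | 0 || 1 | 1
0 | 1 | 1 | 1 || 1 | 1
1 | 0 | 0 | 0 || 0 | 1
1 | 0 | 0 | 1 || 0 | 0
1 | 0 | 1 | 0 || 1 | 1
1 | 0 | 1 | 1 || 1 | 1
1 | 1 | 0 | 0 || 0 | 1
1 | 1 | 0 | 1 || 1 | 1
1 | 1 | 1 | 0 || 1 | 1
1 | 1 | 1 | 1 || 0 | 1
In every row where φ is true, ψ is also true, so φ ⊨ ψ.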